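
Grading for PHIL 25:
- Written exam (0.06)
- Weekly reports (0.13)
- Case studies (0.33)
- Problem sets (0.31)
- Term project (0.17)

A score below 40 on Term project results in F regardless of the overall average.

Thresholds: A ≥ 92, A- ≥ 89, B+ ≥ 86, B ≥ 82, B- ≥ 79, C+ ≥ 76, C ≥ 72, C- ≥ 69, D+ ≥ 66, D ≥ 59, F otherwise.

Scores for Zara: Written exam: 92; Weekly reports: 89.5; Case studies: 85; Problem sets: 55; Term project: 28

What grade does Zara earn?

F

Term project score 28 < 40: minimum not met.
Weighted total:
  Written exam 92 × 0.06 = 5.52
  Weekly reports 89.5 × 0.13 = 11.635
  Case studies 85 × 0.33 = 28.05
  Problem sets 55 × 0.31 = 17.05
  Term project 28 × 0.17 = 4.76
Sum = 67.015
Because the Term project minimum was not met, the result is F.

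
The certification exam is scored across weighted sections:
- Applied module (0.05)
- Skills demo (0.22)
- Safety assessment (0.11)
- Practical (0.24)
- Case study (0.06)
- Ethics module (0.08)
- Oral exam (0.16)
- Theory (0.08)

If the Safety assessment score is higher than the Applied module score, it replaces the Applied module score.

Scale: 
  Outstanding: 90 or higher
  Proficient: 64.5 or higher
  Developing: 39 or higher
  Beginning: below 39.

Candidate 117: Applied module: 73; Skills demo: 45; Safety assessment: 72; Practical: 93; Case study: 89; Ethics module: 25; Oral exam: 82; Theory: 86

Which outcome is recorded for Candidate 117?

Proficient

Safety assessment (72) ≤ Applied module (73), so Applied module stays at 73.
Weighted total:
  Applied module 73 × 0.05 = 3.65
  Skills demo 45 × 0.22 = 9.9
  Safety assessment 72 × 0.11 = 7.92
  Practical 93 × 0.24 = 22.32
  Case study 89 × 0.06 = 5.34
  Ethics module 25 × 0.08 = 2
  Oral exam 82 × 0.16 = 13.12
  Theory 86 × 0.08 = 6.88
Sum = 71.13
71.13 is ≥ 64.5 and < 90 → Proficient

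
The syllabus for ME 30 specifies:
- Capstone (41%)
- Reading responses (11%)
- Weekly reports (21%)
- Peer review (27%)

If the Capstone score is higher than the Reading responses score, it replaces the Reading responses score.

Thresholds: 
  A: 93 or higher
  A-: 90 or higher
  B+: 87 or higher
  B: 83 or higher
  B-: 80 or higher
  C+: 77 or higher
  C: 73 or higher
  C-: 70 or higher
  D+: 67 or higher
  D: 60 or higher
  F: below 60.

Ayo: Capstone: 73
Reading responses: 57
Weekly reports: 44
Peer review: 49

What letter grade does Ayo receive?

D

Capstone (73) > Reading responses (57), so Reading responses counts as 73.
Weighted total:
  Capstone 73 × 0.41 = 29.93
  Reading responses 73 × 0.11 = 8.03
  Weekly reports 44 × 0.21 = 9.24
  Peer review 49 × 0.27 = 13.23
Sum = 60.43
60.43 is ≥ 60 and < 67 → D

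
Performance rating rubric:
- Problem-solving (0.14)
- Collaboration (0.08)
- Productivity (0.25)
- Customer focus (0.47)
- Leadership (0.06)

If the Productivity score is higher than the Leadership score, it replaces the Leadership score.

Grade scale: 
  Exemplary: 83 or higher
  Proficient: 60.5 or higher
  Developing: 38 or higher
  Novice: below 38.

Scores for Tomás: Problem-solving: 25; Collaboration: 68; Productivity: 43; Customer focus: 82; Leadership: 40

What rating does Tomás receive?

Productivity (43) > Leadership (40), so Leadership counts as 43.
Weighted total:
  Problem-solving 25 × 0.14 = 3.5
  Collaboration 68 × 0.08 = 5.44
  Productivity 43 × 0.25 = 10.75
  Customer focus 82 × 0.47 = 38.54
  Leadership 43 × 0.06 = 2.58
Sum = 60.81
60.81 is ≥ 60.5 and < 83 → Proficient

Proficient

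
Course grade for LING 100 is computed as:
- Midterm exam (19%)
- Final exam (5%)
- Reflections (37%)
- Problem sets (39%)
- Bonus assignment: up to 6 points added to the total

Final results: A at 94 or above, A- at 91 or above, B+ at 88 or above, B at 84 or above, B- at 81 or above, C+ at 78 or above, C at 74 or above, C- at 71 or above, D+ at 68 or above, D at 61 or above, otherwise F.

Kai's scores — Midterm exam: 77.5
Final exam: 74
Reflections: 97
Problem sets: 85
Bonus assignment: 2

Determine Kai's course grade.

B+

Weighted total:
  Midterm exam 77.5 × 0.19 = 14.725
  Final exam 74 × 0.05 = 3.7
  Reflections 97 × 0.37 = 35.89
  Problem sets 85 × 0.39 = 33.15
Sum = 87.465
Bonus assignment: 87.465 + 2 = 89.465
89.465 is ≥ 88 and < 91 → B+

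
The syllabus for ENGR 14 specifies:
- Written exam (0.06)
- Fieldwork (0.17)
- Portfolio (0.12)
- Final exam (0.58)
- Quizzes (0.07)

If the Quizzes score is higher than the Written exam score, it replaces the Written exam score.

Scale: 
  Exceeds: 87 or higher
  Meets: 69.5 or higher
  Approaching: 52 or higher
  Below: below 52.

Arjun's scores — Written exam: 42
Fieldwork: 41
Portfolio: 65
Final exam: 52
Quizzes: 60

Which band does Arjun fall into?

Approaching

Quizzes (60) > Written exam (42), so Written exam counts as 60.
Weighted total:
  Written exam 60 × 0.06 = 3.6
  Fieldwork 41 × 0.17 = 6.97
  Portfolio 65 × 0.12 = 7.8
  Final exam 52 × 0.58 = 30.16
  Quizzes 60 × 0.07 = 4.2
Sum = 52.73
52.73 is ≥ 52 and < 69.5 → Approaching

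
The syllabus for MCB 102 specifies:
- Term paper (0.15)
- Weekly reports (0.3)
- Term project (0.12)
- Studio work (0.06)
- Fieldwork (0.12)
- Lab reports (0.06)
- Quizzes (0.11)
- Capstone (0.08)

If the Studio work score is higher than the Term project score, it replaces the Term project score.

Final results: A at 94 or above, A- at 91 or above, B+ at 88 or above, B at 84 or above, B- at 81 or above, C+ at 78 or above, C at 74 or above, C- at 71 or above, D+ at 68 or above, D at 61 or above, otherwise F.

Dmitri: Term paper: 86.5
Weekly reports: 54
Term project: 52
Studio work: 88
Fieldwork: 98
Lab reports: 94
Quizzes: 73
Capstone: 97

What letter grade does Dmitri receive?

C+

Studio work (88) > Term project (52), so Term project counts as 88.
Weighted total:
  Term paper 86.5 × 0.15 = 12.975
  Weekly reports 54 × 0.3 = 16.2
  Term project 88 × 0.12 = 10.56
  Studio work 88 × 0.06 = 5.28
  Fieldwork 98 × 0.12 = 11.76
  Lab reports 94 × 0.06 = 5.64
  Quizzes 73 × 0.11 = 8.03
  Capstone 97 × 0.08 = 7.76
Sum = 78.205
78.205 is ≥ 78 and < 81 → C+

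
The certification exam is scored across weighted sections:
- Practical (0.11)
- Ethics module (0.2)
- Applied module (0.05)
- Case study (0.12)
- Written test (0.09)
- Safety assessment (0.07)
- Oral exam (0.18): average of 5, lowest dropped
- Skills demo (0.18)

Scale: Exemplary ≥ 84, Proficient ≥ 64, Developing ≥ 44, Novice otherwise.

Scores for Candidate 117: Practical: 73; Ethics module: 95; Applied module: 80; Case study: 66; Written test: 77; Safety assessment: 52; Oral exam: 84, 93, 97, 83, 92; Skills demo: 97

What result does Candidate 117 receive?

Oral exam: drop 83 → average of remaining 4 = 366/4 = 91.5
Weighted total:
  Practical 73 × 0.11 = 8.03
  Ethics module 95 × 0.2 = 19
  Applied module 80 × 0.05 = 4
  Case study 66 × 0.12 = 7.92
  Written test 77 × 0.09 = 6.93
  Safety assessment 52 × 0.07 = 3.64
  Oral exam 91.5 × 0.18 = 16.47
  Skills demo 97 × 0.18 = 17.46
Sum = 83.45
83.45 is ≥ 64 and < 84 → Proficient

Proficient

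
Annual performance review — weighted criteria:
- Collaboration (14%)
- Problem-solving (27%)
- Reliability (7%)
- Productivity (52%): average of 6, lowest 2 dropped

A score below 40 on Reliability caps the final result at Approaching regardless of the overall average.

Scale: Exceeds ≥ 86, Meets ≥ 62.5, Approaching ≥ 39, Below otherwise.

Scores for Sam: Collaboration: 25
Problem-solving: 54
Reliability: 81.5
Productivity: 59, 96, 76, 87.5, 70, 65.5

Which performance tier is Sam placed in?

Productivity: drop 59, 65.5 → average of remaining 4 = 329.5/4 = 82.375
Reliability score 81.5 ≥ 40: minimum met.
Weighted total:
  Collaboration 25 × 0.14 = 3.5
  Problem-solving 54 × 0.27 = 14.58
  Reliability 81.5 × 0.07 = 5.705
  Productivity 82.375 × 0.52 = 42.835
Sum = 66.62
66.62 is ≥ 62.5 and < 86 → Meets

Meets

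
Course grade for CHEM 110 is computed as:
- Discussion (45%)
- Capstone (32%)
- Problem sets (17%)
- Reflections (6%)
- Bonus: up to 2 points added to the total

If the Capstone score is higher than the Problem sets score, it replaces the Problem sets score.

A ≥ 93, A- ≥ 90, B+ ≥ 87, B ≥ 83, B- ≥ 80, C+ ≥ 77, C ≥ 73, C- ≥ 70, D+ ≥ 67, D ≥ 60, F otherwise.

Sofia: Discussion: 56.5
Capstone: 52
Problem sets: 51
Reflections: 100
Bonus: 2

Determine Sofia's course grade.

F

Capstone (52) > Problem sets (51), so Problem sets counts as 52.
Weighted total:
  Discussion 56.5 × 0.45 = 25.425
  Capstone 52 × 0.32 = 16.64
  Problem sets 52 × 0.17 = 8.84
  Reflections 100 × 0.06 = 6
Sum = 56.905
Bonus: 56.905 + 2 = 58.905
58.905 < 60 → F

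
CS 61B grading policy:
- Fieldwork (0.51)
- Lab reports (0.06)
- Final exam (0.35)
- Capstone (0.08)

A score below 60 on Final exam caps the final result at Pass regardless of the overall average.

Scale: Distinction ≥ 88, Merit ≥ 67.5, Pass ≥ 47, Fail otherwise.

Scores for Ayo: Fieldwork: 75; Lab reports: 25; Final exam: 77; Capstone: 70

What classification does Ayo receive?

Final exam score 77 ≥ 60: minimum met.
Weighted total:
  Fieldwork 75 × 0.51 = 38.25
  Lab reports 25 × 0.06 = 1.5
  Final exam 77 × 0.35 = 26.95
  Capstone 70 × 0.08 = 5.6
Sum = 72.3
72.3 is ≥ 67.5 and < 88 → Merit

Merit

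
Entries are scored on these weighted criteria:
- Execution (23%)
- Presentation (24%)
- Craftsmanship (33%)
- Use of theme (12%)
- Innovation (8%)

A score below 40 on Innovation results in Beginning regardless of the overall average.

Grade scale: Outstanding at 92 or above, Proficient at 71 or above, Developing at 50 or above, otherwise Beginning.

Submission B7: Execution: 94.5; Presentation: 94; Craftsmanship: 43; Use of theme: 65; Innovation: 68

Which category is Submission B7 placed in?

Proficient

Innovation score 68 ≥ 40: minimum met.
Weighted total:
  Execution 94.5 × 0.23 = 21.735
  Presentation 94 × 0.24 = 22.56
  Craftsmanship 43 × 0.33 = 14.19
  Use of theme 65 × 0.12 = 7.8
  Innovation 68 × 0.08 = 5.44
Sum = 71.725
71.725 is ≥ 71 and < 92 → Proficient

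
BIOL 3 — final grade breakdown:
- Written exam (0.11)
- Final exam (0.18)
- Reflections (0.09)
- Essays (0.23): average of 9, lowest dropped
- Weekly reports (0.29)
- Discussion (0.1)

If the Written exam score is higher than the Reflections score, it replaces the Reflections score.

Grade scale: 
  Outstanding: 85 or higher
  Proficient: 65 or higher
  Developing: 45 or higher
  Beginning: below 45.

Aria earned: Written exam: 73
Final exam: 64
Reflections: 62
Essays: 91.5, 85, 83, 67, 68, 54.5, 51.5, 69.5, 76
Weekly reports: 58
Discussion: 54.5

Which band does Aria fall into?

Proficient

Essays: drop 51.5 → average of remaining 8 = 594.5/8 = 74.3125
Written exam (73) > Reflections (62), so Reflections counts as 73.
Weighted total:
  Written exam 73 × 0.11 = 8.03
  Final exam 64 × 0.18 = 11.52
  Reflections 73 × 0.09 = 6.57
  Essays 74.3125 × 0.23 = 17.091875
  Weekly reports 58 × 0.29 = 16.82
  Discussion 54.5 × 0.1 = 5.45
Sum = 65.481875
65.481875 is ≥ 65 and < 85 → Proficient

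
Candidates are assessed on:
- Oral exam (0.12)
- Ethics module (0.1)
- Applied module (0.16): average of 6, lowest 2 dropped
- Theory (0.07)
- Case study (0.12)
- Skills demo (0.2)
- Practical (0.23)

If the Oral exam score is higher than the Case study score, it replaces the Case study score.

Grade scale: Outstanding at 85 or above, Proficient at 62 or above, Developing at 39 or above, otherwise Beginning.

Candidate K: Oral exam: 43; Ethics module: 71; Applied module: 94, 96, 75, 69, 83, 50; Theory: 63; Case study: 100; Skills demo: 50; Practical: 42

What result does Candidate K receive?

Proficient

Applied module: drop 50, 69 → average of remaining 4 = 348/4 = 87
Oral exam (43) ≤ Case study (100), so Case study stays at 100.
Weighted total:
  Oral exam 43 × 0.12 = 5.16
  Ethics module 71 × 0.1 = 7.1
  Applied module 87 × 0.16 = 13.92
  Theory 63 × 0.07 = 4.41
  Case study 100 × 0.12 = 12
  Skills demo 50 × 0.2 = 10
  Practical 42 × 0.23 = 9.66
Sum = 62.25
62.25 is ≥ 62 and < 85 → Proficient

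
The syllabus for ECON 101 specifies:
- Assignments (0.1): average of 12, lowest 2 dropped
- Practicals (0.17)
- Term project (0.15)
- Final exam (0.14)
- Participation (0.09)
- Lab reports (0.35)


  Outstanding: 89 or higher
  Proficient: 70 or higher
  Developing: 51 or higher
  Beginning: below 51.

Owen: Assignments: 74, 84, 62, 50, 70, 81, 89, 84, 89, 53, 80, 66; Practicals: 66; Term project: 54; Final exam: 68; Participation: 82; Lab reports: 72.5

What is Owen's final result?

Assignments: drop 50, 53 → average of remaining 10 = 779/10 = 77.9
Weighted total:
  Assignments 77.9 × 0.1 = 7.79
  Practicals 66 × 0.17 = 11.22
  Term project 54 × 0.15 = 8.1
  Final exam 68 × 0.14 = 9.52
  Participation 82 × 0.09 = 7.38
  Lab reports 72.5 × 0.35 = 25.375
Sum = 69.385
69.385 is ≥ 51 and < 70 → Developing

Developing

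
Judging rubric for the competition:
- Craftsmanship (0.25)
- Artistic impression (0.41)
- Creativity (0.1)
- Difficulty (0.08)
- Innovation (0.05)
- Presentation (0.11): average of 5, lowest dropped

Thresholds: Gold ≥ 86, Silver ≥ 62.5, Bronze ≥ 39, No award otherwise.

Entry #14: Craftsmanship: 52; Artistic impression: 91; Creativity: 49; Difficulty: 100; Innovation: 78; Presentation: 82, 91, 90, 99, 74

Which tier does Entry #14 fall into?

Silver

Presentation: drop 74 → average of remaining 4 = 362/4 = 90.5
Weighted total:
  Craftsmanship 52 × 0.25 = 13
  Artistic impression 91 × 0.41 = 37.31
  Creativity 49 × 0.1 = 4.9
  Difficulty 100 × 0.08 = 8
  Innovation 78 × 0.05 = 3.9
  Presentation 90.5 × 0.11 = 9.955
Sum = 77.065
77.065 is ≥ 62.5 and < 86 → Silver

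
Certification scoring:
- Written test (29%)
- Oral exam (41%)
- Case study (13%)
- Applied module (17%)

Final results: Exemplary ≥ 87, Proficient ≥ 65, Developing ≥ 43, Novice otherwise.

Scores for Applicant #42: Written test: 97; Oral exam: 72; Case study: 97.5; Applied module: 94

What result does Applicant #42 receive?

Weighted total:
  Written test 97 × 0.29 = 28.13
  Oral exam 72 × 0.41 = 29.52
  Case study 97.5 × 0.13 = 12.675
  Applied module 94 × 0.17 = 15.98
Sum = 86.305
86.305 is ≥ 65 and < 87 → Proficient

Proficient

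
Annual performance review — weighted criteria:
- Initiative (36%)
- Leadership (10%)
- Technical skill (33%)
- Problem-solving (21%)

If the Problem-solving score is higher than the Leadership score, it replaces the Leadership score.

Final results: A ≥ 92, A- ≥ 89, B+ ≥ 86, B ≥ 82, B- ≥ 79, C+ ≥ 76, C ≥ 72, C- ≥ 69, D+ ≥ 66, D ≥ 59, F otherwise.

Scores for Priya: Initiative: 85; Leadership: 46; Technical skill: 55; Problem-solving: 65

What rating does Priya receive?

Problem-solving (65) > Leadership (46), so Leadership counts as 65.
Weighted total:
  Initiative 85 × 0.36 = 30.6
  Leadership 65 × 0.1 = 6.5
  Technical skill 55 × 0.33 = 18.15
  Problem-solving 65 × 0.21 = 13.65
Sum = 68.9
68.9 is ≥ 66 and < 69 → D+

D+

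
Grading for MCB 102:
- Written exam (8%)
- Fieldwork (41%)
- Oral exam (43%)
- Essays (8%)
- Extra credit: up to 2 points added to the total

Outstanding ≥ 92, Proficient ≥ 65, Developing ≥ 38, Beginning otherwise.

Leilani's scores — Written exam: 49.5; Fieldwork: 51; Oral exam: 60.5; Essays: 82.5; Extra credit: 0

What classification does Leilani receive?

Developing

Weighted total:
  Written exam 49.5 × 0.08 = 3.96
  Fieldwork 51 × 0.41 = 20.91
  Oral exam 60.5 × 0.43 = 26.015
  Essays 82.5 × 0.08 = 6.6
Sum = 57.485
Extra credit: 57.485 + 0 = 57.485
57.485 is ≥ 38 and < 65 → Developing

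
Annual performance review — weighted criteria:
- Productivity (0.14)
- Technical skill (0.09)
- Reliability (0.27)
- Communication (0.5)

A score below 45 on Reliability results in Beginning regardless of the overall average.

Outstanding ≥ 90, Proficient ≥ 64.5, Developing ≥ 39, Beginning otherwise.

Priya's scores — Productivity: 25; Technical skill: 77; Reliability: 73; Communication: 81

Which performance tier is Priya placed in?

Proficient

Reliability score 73 ≥ 45: minimum met.
Weighted total:
  Productivity 25 × 0.14 = 3.5
  Technical skill 77 × 0.09 = 6.93
  Reliability 73 × 0.27 = 19.71
  Communication 81 × 0.5 = 40.5
Sum = 70.64
70.64 is ≥ 64.5 and < 90 → Proficient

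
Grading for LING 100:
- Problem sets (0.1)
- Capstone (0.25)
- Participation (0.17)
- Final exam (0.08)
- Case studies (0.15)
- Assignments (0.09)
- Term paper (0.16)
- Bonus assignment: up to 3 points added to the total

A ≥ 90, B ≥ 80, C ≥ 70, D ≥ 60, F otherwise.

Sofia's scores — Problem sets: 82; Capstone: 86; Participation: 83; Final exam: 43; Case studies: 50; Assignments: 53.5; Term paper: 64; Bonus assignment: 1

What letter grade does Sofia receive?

C

Weighted total:
  Problem sets 82 × 0.1 = 8.2
  Capstone 86 × 0.25 = 21.5
  Participation 83 × 0.17 = 14.11
  Final exam 43 × 0.08 = 3.44
  Case studies 50 × 0.15 = 7.5
  Assignments 53.5 × 0.09 = 4.815
  Term paper 64 × 0.16 = 10.24
Sum = 69.805
Bonus assignment: 69.805 + 1 = 70.805
70.805 is ≥ 70 and < 80 → C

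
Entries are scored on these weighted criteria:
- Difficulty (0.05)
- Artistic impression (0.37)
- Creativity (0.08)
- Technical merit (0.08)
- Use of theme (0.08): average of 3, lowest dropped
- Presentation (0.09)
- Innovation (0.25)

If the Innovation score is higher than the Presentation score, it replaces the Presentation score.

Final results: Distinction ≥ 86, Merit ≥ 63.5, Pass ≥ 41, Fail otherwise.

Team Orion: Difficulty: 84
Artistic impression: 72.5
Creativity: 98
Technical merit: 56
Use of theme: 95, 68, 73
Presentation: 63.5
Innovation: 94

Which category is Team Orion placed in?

Merit

Use of theme: drop 68 → average of remaining 2 = 168/2 = 84
Innovation (94) > Presentation (63.5), so Presentation counts as 94.
Weighted total:
  Difficulty 84 × 0.05 = 4.2
  Artistic impression 72.5 × 0.37 = 26.825
  Creativity 98 × 0.08 = 7.84
  Technical merit 56 × 0.08 = 4.48
  Use of theme 84 × 0.08 = 6.72
  Presentation 94 × 0.09 = 8.46
  Innovation 94 × 0.25 = 23.5
Sum = 82.025
82.025 is ≥ 63.5 and < 86 → Merit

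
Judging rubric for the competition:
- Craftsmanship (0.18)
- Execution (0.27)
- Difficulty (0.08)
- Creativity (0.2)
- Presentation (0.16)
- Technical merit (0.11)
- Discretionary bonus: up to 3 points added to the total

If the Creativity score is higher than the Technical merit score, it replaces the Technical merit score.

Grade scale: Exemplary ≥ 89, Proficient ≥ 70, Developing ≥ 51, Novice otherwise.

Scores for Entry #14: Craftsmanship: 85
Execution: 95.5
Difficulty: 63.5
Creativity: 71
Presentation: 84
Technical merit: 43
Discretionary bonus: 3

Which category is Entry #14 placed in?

Proficient

Creativity (71) > Technical merit (43), so Technical merit counts as 71.
Weighted total:
  Craftsmanship 85 × 0.18 = 15.3
  Execution 95.5 × 0.27 = 25.785
  Difficulty 63.5 × 0.08 = 5.08
  Creativity 71 × 0.2 = 14.2
  Presentation 84 × 0.16 = 13.44
  Technical merit 71 × 0.11 = 7.81
Sum = 81.615
Discretionary bonus: 81.615 + 3 = 84.615
84.615 is ≥ 70 and < 89 → Proficient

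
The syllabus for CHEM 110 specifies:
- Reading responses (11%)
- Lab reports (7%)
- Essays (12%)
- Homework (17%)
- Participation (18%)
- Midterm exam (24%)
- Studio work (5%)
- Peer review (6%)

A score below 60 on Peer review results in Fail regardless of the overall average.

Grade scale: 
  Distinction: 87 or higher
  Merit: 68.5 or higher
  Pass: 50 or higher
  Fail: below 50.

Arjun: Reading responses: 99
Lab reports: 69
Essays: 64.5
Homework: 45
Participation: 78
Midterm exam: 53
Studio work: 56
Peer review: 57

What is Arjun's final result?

Peer review score 57 < 60: minimum not met.
Weighted total:
  Reading responses 99 × 0.11 = 10.89
  Lab reports 69 × 0.07 = 4.83
  Essays 64.5 × 0.12 = 7.74
  Homework 45 × 0.17 = 7.65
  Participation 78 × 0.18 = 14.04
  Midterm exam 53 × 0.24 = 12.72
  Studio work 56 × 0.05 = 2.8
  Peer review 57 × 0.06 = 3.42
Sum = 64.09
Because the Peer review minimum was not met, the result is Fail.

Fail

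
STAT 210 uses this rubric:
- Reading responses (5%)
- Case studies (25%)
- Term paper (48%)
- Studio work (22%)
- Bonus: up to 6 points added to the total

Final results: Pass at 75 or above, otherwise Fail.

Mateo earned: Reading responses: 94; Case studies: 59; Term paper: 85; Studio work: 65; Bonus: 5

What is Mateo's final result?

Weighted total:
  Reading responses 94 × 0.05 = 4.7
  Case studies 59 × 0.25 = 14.75
  Term paper 85 × 0.48 = 40.8
  Studio work 65 × 0.22 = 14.3
Sum = 74.55
Bonus: 74.55 + 5 = 79.55
79.55 ≥ 75 → Pass

Pass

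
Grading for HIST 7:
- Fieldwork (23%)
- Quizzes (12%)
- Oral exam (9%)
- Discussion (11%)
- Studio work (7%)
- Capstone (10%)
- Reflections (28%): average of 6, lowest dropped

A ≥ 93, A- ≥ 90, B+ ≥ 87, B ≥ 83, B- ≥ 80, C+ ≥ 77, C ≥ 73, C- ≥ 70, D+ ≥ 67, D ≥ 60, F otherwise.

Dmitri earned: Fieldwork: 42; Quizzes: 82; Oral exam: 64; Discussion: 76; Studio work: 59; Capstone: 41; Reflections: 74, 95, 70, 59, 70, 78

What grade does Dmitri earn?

D

Reflections: drop 59 → average of remaining 5 = 387/5 = 77.4
Weighted total:
  Fieldwork 42 × 0.23 = 9.66
  Quizzes 82 × 0.12 = 9.84
  Oral exam 64 × 0.09 = 5.76
  Discussion 76 × 0.11 = 8.36
  Studio work 59 × 0.07 = 4.13
  Capstone 41 × 0.1 = 4.1
  Reflections 77.4 × 0.28 = 21.672
Sum = 63.522
63.522 is ≥ 60 and < 67 → D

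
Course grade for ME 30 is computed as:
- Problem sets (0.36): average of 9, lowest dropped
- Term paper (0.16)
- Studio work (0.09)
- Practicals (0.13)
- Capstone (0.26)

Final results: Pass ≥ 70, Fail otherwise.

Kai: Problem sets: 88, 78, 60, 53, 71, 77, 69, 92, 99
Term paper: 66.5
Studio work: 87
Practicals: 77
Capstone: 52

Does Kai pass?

Problem sets: drop 53 → average of remaining 8 = 634/8 = 79.25
Weighted total:
  Problem sets 79.25 × 0.36 = 28.53
  Term paper 66.5 × 0.16 = 10.64
  Studio work 87 × 0.09 = 7.83
  Practicals 77 × 0.13 = 10.01
  Capstone 52 × 0.26 = 13.52
Sum = 70.53
70.53 ≥ 70 → Pass

Pass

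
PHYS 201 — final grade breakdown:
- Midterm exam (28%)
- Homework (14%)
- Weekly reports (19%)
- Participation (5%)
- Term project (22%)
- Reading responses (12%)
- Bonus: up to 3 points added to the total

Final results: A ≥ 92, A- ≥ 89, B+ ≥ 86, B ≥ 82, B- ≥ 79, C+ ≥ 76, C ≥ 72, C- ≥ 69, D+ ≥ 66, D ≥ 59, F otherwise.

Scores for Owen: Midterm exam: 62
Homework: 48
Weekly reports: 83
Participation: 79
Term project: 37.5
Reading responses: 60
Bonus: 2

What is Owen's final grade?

D

Weighted total:
  Midterm exam 62 × 0.28 = 17.36
  Homework 48 × 0.14 = 6.72
  Weekly reports 83 × 0.19 = 15.77
  Participation 79 × 0.05 = 3.95
  Term project 37.5 × 0.22 = 8.25
  Reading responses 60 × 0.12 = 7.2
Sum = 59.25
Bonus: 59.25 + 2 = 61.25
61.25 is ≥ 59 and < 66 → D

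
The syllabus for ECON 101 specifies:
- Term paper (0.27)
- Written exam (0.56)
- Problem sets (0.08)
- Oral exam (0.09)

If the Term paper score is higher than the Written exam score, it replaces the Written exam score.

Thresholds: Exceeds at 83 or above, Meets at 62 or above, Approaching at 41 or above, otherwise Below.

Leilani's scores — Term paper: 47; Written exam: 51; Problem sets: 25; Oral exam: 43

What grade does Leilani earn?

Approaching

Term paper (47) ≤ Written exam (51), so Written exam stays at 51.
Weighted total:
  Term paper 47 × 0.27 = 12.69
  Written exam 51 × 0.56 = 28.56
  Problem sets 25 × 0.08 = 2
  Oral exam 43 × 0.09 = 3.87
Sum = 47.12
47.12 is ≥ 41 and < 62 → Approaching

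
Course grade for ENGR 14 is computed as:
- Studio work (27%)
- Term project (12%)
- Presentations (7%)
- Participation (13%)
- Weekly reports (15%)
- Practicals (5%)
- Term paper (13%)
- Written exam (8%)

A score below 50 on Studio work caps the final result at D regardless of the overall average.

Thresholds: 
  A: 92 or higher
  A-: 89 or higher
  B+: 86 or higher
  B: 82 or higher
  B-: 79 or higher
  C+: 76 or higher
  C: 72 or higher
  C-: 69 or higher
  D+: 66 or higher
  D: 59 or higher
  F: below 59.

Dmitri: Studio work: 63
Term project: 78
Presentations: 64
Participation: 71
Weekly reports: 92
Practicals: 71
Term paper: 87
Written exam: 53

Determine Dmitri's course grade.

Studio work score 63 ≥ 50: minimum met.
Weighted total:
  Studio work 63 × 0.27 = 17.01
  Term project 78 × 0.12 = 9.36
  Presentations 64 × 0.07 = 4.48
  Participation 71 × 0.13 = 9.23
  Weekly reports 92 × 0.15 = 13.8
  Practicals 71 × 0.05 = 3.55
  Term paper 87 × 0.13 = 11.31
  Written exam 53 × 0.08 = 4.24
Sum = 72.98
72.98 is ≥ 72 and < 76 → C

C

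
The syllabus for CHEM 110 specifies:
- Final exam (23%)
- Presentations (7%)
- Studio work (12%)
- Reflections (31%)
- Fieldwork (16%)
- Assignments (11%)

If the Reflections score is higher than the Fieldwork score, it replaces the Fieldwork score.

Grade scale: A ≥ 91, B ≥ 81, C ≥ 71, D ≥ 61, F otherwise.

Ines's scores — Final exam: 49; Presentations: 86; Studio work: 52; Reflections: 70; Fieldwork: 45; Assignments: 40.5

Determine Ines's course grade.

F

Reflections (70) > Fieldwork (45), so Fieldwork counts as 70.
Weighted total:
  Final exam 49 × 0.23 = 11.27
  Presentations 86 × 0.07 = 6.02
  Studio work 52 × 0.12 = 6.24
  Reflections 70 × 0.31 = 21.7
  Fieldwork 70 × 0.16 = 11.2
  Assignments 40.5 × 0.11 = 4.455
Sum = 60.885
60.885 < 61 → F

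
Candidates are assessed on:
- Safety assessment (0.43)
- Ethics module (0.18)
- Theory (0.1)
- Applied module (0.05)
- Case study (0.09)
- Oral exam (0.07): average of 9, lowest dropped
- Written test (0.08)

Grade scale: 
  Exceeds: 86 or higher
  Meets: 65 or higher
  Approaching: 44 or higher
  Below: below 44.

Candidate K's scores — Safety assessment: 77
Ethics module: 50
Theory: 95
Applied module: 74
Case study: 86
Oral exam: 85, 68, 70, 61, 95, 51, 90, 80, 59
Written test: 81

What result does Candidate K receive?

Oral exam: drop 51 → average of remaining 8 = 608/8 = 76
Weighted total:
  Safety assessment 77 × 0.43 = 33.11
  Ethics module 50 × 0.18 = 9
  Theory 95 × 0.1 = 9.5
  Applied module 74 × 0.05 = 3.7
  Case study 86 × 0.09 = 7.74
  Oral exam 76 × 0.07 = 5.32
  Written test 81 × 0.08 = 6.48
Sum = 74.85
74.85 is ≥ 65 and < 86 → Meets

Meets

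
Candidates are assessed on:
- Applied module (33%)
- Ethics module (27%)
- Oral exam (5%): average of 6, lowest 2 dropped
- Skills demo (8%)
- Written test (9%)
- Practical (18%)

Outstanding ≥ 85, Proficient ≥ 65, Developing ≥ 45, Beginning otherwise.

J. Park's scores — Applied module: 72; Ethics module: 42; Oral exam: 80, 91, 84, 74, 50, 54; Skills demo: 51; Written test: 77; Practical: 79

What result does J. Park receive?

Oral exam: drop 50, 54 → average of remaining 4 = 329/4 = 82.25
Weighted total:
  Applied module 72 × 0.33 = 23.76
  Ethics module 42 × 0.27 = 11.34
  Oral exam 82.25 × 0.05 = 4.1125
  Skills demo 51 × 0.08 = 4.08
  Written test 77 × 0.09 = 6.93
  Practical 79 × 0.18 = 14.22
Sum = 64.4425
64.4425 is ≥ 45 and < 65 → Developing

Developing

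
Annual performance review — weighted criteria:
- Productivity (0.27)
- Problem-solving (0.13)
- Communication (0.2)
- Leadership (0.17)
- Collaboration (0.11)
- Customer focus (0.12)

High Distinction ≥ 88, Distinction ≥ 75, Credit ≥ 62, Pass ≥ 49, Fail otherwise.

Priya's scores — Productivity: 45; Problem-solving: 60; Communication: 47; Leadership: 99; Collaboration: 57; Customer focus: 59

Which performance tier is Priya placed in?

Pass

Weighted total:
  Productivity 45 × 0.27 = 12.15
  Problem-solving 60 × 0.13 = 7.8
  Communication 47 × 0.2 = 9.4
  Leadership 99 × 0.17 = 16.83
  Collaboration 57 × 0.11 = 6.27
  Customer focus 59 × 0.12 = 7.08
Sum = 59.53
59.53 is ≥ 49 and < 62 → Pass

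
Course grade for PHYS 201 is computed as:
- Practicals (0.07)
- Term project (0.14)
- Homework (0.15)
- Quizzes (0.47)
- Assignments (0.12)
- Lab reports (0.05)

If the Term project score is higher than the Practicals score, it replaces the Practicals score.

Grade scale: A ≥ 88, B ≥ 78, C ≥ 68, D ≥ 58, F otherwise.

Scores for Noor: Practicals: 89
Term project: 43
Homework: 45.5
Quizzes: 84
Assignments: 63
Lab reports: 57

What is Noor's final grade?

Term project (43) ≤ Practicals (89), so Practicals stays at 89.
Weighted total:
  Practicals 89 × 0.07 = 6.23
  Term project 43 × 0.14 = 6.02
  Homework 45.5 × 0.15 = 6.825
  Quizzes 84 × 0.47 = 39.48
  Assignments 63 × 0.12 = 7.56
  Lab reports 57 × 0.05 = 2.85
Sum = 68.965
68.965 is ≥ 68 and < 78 → C

C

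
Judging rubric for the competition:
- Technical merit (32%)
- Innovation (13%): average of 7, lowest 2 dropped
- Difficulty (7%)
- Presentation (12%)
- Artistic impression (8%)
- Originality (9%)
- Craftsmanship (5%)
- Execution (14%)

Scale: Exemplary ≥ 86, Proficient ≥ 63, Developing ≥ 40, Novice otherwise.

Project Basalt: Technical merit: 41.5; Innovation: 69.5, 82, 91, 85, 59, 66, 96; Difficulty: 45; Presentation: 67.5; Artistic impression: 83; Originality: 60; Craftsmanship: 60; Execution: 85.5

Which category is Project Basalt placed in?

Developing

Innovation: drop 59, 66 → average of remaining 5 = 423.5/5 = 84.7
Weighted total:
  Technical merit 41.5 × 0.32 = 13.28
  Innovation 84.7 × 0.13 = 11.011
  Difficulty 45 × 0.07 = 3.15
  Presentation 67.5 × 0.12 = 8.1
  Artistic impression 83 × 0.08 = 6.64
  Originality 60 × 0.09 = 5.4
  Craftsmanship 60 × 0.05 = 3
  Execution 85.5 × 0.14 = 11.97
Sum = 62.551
62.551 is ≥ 40 and < 63 → Developing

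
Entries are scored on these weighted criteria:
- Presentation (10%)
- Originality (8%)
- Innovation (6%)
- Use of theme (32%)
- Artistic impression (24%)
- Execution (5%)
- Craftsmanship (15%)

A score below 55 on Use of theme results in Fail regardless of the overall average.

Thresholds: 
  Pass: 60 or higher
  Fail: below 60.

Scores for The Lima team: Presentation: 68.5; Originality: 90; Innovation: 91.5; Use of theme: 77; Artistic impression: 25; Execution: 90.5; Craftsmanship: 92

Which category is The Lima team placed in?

Pass

Use of theme score 77 ≥ 55: minimum met.
Weighted total:
  Presentation 68.5 × 0.1 = 6.85
  Originality 90 × 0.08 = 7.2
  Innovation 91.5 × 0.06 = 5.49
  Use of theme 77 × 0.32 = 24.64
  Artistic impression 25 × 0.24 = 6
  Execution 90.5 × 0.05 = 4.525
  Craftsmanship 92 × 0.15 = 13.8
Sum = 68.505
68.505 ≥ 60 → Pass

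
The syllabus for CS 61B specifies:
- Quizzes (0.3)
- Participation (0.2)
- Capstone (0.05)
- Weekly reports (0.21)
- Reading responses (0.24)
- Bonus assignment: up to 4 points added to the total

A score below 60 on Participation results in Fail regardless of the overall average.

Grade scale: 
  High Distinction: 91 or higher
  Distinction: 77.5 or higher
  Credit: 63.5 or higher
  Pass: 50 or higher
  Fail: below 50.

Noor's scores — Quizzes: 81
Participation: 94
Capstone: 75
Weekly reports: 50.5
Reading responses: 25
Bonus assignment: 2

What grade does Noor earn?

Credit

Participation score 94 ≥ 60: minimum met.
Weighted total:
  Quizzes 81 × 0.3 = 24.3
  Participation 94 × 0.2 = 18.8
  Capstone 75 × 0.05 = 3.75
  Weekly reports 50.5 × 0.21 = 10.605
  Reading responses 25 × 0.24 = 6
Sum = 63.455
Bonus assignment: 63.455 + 2 = 65.455
65.455 is ≥ 63.5 and < 77.5 → Credit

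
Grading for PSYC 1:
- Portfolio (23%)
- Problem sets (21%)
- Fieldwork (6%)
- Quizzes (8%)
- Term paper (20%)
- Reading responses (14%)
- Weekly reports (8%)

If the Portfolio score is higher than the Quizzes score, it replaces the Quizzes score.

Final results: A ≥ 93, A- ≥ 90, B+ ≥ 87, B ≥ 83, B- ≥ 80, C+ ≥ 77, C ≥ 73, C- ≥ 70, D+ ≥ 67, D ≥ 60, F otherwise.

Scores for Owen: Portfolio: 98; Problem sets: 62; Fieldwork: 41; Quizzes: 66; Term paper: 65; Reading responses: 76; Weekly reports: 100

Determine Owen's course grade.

Portfolio (98) > Quizzes (66), so Quizzes counts as 98.
Weighted total:
  Portfolio 98 × 0.23 = 22.54
  Problem sets 62 × 0.21 = 13.02
  Fieldwork 41 × 0.06 = 2.46
  Quizzes 98 × 0.08 = 7.84
  Term paper 65 × 0.2 = 13
  Reading responses 76 × 0.14 = 10.64
  Weekly reports 100 × 0.08 = 8
Sum = 77.5
77.5 is ≥ 77 and < 80 → C+

C+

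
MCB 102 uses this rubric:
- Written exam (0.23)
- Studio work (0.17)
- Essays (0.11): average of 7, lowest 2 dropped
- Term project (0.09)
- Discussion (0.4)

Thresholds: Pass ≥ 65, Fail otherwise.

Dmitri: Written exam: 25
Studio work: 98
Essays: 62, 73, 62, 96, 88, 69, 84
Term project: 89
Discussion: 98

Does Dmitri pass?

Essays: drop 62, 62 → average of remaining 5 = 410/5 = 82
Weighted total:
  Written exam 25 × 0.23 = 5.75
  Studio work 98 × 0.17 = 16.66
  Essays 82 × 0.11 = 9.02
  Term project 89 × 0.09 = 8.01
  Discussion 98 × 0.4 = 39.2
Sum = 78.64
78.64 ≥ 65 → Pass

Pass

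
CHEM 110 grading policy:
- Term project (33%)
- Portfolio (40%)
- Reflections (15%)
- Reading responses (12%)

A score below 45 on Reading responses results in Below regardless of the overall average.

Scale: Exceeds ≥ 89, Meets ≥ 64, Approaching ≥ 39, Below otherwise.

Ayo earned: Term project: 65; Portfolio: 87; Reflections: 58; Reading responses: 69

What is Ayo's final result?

Meets

Reading responses score 69 ≥ 45: minimum met.
Weighted total:
  Term project 65 × 0.33 = 21.45
  Portfolio 87 × 0.4 = 34.8
  Reflections 58 × 0.15 = 8.7
  Reading responses 69 × 0.12 = 8.28
Sum = 73.23
73.23 is ≥ 64 and < 89 → Meets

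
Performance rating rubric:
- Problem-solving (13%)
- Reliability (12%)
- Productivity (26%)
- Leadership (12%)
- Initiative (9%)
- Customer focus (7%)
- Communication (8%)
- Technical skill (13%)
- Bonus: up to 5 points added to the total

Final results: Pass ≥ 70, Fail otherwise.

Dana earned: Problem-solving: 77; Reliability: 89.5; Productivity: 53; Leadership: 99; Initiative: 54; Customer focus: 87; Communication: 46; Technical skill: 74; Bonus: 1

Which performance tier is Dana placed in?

Weighted total:
  Problem-solving 77 × 0.13 = 10.01
  Reliability 89.5 × 0.12 = 10.74
  Productivity 53 × 0.26 = 13.78
  Leadership 99 × 0.12 = 11.88
  Initiative 54 × 0.09 = 4.86
  Customer focus 87 × 0.07 = 6.09
  Communication 46 × 0.08 = 3.68
  Technical skill 74 × 0.13 = 9.62
Sum = 70.66
Bonus: 70.66 + 1 = 71.66
71.66 ≥ 70 → Pass

Pass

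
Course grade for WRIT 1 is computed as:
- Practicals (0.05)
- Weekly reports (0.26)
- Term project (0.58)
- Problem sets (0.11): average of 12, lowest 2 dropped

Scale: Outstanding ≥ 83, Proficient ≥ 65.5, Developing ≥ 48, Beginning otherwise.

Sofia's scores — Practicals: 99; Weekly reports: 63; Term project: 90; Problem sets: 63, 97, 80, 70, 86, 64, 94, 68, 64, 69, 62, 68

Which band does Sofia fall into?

Problem sets: drop 62, 63 → average of remaining 10 = 760/10 = 76
Weighted total:
  Practicals 99 × 0.05 = 4.95
  Weekly reports 63 × 0.26 = 16.38
  Term project 90 × 0.58 = 52.2
  Problem sets 76 × 0.11 = 8.36
Sum = 81.89
81.89 is ≥ 65.5 and < 83 → Proficient

Proficient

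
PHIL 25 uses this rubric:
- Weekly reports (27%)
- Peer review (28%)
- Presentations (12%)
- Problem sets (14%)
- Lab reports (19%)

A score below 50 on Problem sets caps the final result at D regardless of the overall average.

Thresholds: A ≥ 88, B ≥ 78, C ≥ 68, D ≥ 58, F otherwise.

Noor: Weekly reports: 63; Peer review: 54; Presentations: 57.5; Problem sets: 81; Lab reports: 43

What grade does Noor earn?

Problem sets score 81 ≥ 50: minimum met.
Weighted total:
  Weekly reports 63 × 0.27 = 17.01
  Peer review 54 × 0.28 = 15.12
  Presentations 57.5 × 0.12 = 6.9
  Problem sets 81 × 0.14 = 11.34
  Lab reports 43 × 0.19 = 8.17
Sum = 58.54
58.54 is ≥ 58 and < 68 → D

D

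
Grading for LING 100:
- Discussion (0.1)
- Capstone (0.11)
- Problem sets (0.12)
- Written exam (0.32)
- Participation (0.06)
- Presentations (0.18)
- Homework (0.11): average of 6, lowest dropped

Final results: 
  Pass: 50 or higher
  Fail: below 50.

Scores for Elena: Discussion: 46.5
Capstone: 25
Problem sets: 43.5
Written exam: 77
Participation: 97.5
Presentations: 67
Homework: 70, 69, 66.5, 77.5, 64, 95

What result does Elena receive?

Pass

Homework: drop 64 → average of remaining 5 = 378/5 = 75.6
Weighted total:
  Discussion 46.5 × 0.1 = 4.65
  Capstone 25 × 0.11 = 2.75
  Problem sets 43.5 × 0.12 = 5.22
  Written exam 77 × 0.32 = 24.64
  Participation 97.5 × 0.06 = 5.85
  Presentations 67 × 0.18 = 12.06
  Homework 75.6 × 0.11 = 8.316
Sum = 63.486
63.486 ≥ 50 → Pass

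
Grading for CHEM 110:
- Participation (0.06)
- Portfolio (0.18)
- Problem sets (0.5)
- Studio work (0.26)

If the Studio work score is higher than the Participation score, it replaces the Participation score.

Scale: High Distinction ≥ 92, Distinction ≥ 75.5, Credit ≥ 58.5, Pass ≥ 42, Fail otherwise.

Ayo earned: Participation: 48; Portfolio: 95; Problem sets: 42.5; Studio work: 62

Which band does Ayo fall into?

Pass

Studio work (62) > Participation (48), so Participation counts as 62.
Weighted total:
  Participation 62 × 0.06 = 3.72
  Portfolio 95 × 0.18 = 17.1
  Problem sets 42.5 × 0.5 = 21.25
  Studio work 62 × 0.26 = 16.12
Sum = 58.19
58.19 is ≥ 42 and < 58.5 → Pass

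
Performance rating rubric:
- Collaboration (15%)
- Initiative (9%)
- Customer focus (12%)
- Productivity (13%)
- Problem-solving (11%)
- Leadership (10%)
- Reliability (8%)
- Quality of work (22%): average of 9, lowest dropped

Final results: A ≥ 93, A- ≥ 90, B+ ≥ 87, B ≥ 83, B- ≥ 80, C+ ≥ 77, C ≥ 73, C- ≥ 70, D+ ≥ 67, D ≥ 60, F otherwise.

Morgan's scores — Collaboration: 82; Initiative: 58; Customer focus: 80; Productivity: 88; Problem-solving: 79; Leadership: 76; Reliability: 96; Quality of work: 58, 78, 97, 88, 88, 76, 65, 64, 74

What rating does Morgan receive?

C+

Quality of work: drop 58 → average of remaining 8 = 630/8 = 78.75
Weighted total:
  Collaboration 82 × 0.15 = 12.3
  Initiative 58 × 0.09 = 5.22
  Customer focus 80 × 0.12 = 9.6
  Productivity 88 × 0.13 = 11.44
  Problem-solving 79 × 0.11 = 8.69
  Leadership 76 × 0.1 = 7.6
  Reliability 96 × 0.08 = 7.68
  Quality of work 78.75 × 0.22 = 17.325
Sum = 79.855
79.855 is ≥ 77 and < 80 → C+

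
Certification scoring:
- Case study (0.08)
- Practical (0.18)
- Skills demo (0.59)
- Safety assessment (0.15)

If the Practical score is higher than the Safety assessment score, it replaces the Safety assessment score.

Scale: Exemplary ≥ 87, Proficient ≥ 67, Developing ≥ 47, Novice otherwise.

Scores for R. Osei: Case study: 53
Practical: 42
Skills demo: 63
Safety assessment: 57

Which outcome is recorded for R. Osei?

Practical (42) ≤ Safety assessment (57), so Safety assessment stays at 57.
Weighted total:
  Case study 53 × 0.08 = 4.24
  Practical 42 × 0.18 = 7.56
  Skills demo 63 × 0.59 = 37.17
  Safety assessment 57 × 0.15 = 8.55
Sum = 57.52
57.52 is ≥ 47 and < 67 → Developing

Developing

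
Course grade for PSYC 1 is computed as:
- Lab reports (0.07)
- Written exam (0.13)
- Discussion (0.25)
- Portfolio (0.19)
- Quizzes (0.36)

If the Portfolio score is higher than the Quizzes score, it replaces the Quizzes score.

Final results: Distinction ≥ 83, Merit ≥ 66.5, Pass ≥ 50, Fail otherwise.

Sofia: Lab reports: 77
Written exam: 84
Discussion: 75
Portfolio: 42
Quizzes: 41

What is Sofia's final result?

Pass

Portfolio (42) > Quizzes (41), so Quizzes counts as 42.
Weighted total:
  Lab reports 77 × 0.07 = 5.39
  Written exam 84 × 0.13 = 10.92
  Discussion 75 × 0.25 = 18.75
  Portfolio 42 × 0.19 = 7.98
  Quizzes 42 × 0.36 = 15.12
Sum = 58.16
58.16 is ≥ 50 and < 66.5 → Pass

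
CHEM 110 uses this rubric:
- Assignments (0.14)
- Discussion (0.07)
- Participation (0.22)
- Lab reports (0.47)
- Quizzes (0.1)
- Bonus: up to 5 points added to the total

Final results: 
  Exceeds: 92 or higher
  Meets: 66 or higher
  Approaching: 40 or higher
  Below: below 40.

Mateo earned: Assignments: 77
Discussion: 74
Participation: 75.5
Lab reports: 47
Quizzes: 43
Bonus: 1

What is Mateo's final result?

Approaching

Weighted total:
  Assignments 77 × 0.14 = 10.78
  Discussion 74 × 0.07 = 5.18
  Participation 75.5 × 0.22 = 16.61
  Lab reports 47 × 0.47 = 22.09
  Quizzes 43 × 0.1 = 4.3
Sum = 58.96
Bonus: 58.96 + 1 = 59.96
59.96 is ≥ 40 and < 66 → Approaching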